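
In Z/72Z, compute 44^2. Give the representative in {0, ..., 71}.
Use repeated squaring. Binary(2) = 10. Walk through the bits of the exponent 2 left-to-right: at each bit after the leading one, square the running value, then multiply by 44 if the bit is 1 (always reducing mod 72):
  bit 1 = 1 (leading): start with 44.
  bit 2 = 0: square 44^2 = 1936 ≡ 64 (mod 72).
Final value: 44^2 ≡ 64 (mod 72).

Final answer: 64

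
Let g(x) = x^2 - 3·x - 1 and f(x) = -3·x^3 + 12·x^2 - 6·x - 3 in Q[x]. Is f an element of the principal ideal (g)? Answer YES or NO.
In Q[x] the ideal (g) consists of all multiples of g, so f ∈ (g) iff g | f, i.e. iff the remainder of f on division by g is 0. Divide f by g (g is monic, so eliminate the leading term of the running remainder at each step):
  leading term -3·x^3: subtract (-3·x)·g(x) = -3·x^3 + 9·x^2 + 3·x, leaving 3·x^2 - 9·x - 3
  leading term 3·x^2: subtract (3)·g(x) = 3·x^2 - 9·x - 3, leaving 0
The remainder is 0, so f(x) = g(x) · h(x) with h(x) = 3 - 3·x. Hence g | f, i.e. f ∈ (g).

Final answer: YES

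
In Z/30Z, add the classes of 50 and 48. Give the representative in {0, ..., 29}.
Reduce the summands first: 50 ≡ 20, 48 ≡ 18 (mod 30), so 50 + 48 ≡ 20 + 18 (mod 30). 20 + 18 = 38; 38 = 1·30 + 8, so (50 + 48) mod 30 = 8.

Final answer: 8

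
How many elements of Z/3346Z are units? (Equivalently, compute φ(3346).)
An element a ∈ Z/3346Z is a unit iff gcd(a, 3346) = 1, so the number of units is φ(3346). φ is multiplicative, with φ(p^e) = p^e − p^(e−1). Factorise 3346 = 2 · 7 · 239. Then
  φ(3346) = (2 − 1) · (7 − 1) · (239 − 1) = 1 · 6 · 238 = 1428.

Final answer: Z/3346Z has φ(3346) = 1428 units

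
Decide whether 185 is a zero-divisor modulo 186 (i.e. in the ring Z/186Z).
NO

gcd(185, 186) = 1, so 185 is a unit in Z/186Z (it has a multiplicative inverse). A unit cannot be a zero-divisor: if 185·b ≡ 0 then multiplying both sides by 185^(−1) gives b ≡ 0. So 185 is not a zero-divisor.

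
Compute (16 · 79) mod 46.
Reduce the factors first: 79 ≡ 33 (mod 46), so 16 · 79 ≡ 16 · 33 (mod 46). 16 · 33 = 528. Dividing by 46: 528 = 11·46 + 22. So (16 · 79) mod 46 = 22.

Final answer: 22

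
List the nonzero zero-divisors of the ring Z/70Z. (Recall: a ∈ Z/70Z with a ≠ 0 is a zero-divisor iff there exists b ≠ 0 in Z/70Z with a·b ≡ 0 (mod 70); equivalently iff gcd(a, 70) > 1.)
nonzero zero-divisors of Z/70Z = {2, 4, 5, 6, 7, 8, 10, 12, 14, 15, 16, 18, 20, 21, 22, 24, 25, 26, 28, 30, 32, 34, 35, 36, 38, 40, 42, 44, 45, 46, 48, 49, 50, 52, 54, 55, 56, 58, 60, 62, 63, 64, 65, 66, 68}

An element a ∈ Z/70Z (with a ≠ 0) is a zero-divisor iff gcd(a, 70) > 1 (because a is a unit precisely when gcd(a, n) = 1, and in Z/nZ every nonzero, non-unit element is a zero-divisor). Scan a = 1, ..., 69 and keep those with gcd(a, 70) > 1:
  gcd(2, 70) = 2, gcd(4, 70) = 2, gcd(5, 70) = 5, gcd(6, 70) = 2, gcd(7, 70) = 7, gcd(8, 70) = 2, gcd(10, 70) = 10, gcd(12, 70) = 2, gcd(14, 70) = 14, gcd(15, 70) = 5, gcd(16, 70) = 2, gcd(18, 70) = 2, gcd(20, 70) = 10, gcd(21, 70) = 7, gcd(22, 70) = 2, gcd(24, 70) = 2, gcd(25, 70) = 5, gcd(26, 70) = 2, gcd(28, 70) = 14, gcd(30, 70) = 10, gcd(32, 70) = 2, gcd(34, 70) = 2, gcd(35, 70) = 35, gcd(36, 70) = 2, gcd(38, 70) = 2, gcd(40, 70) = 10, gcd(42, 70) = 14, gcd(44, 70) = 2, gcd(45, 70) = 5, gcd(46, 70) = 2, gcd(48, 70) = 2, gcd(49, 70) = 7, gcd(50, 70) = 10, gcd(52, 70) = 2, gcd(54, 70) = 2, gcd(55, 70) = 5, gcd(56, 70) = 14, gcd(58, 70) = 2, gcd(60, 70) = 10, gcd(62, 70) = 2, gcd(63, 70) = 7, gcd(64, 70) = 2, gcd(65, 70) = 5, gcd(66, 70) = 2, gcd(68, 70) = 2.
All other a ∈ {1, ..., 69} have gcd(a, 70) = 1 and are units. So the nonzero zero-divisors are exactly the 45 values of a appearing in this scan.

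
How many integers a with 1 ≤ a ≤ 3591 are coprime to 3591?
1944

The number of a ∈ {1, ..., 3591} with gcd(a, 3591) = 1 is by definition Euler's totient φ(3591). φ is multiplicative, with φ(p^e) = p^e − p^(e−1). Factorise 3591 = 3^3 · 7 · 19. Then
  φ(3591) = (3^3 − 3^2) · (7 − 1) · (19 − 1) = 18 · 6 · 18 = 1944.
So there are 1944 such integers.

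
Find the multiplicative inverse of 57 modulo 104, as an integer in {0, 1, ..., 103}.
Apply the extended Euclidean algorithm to (104, 57), tracking rows (r, s, t) with s·104 + t·57 = r. Each division r_prev = q·r_cur + r_new produces the new row as (previous row) − q·(current row):
  row A: (104, 1, 0)   [1·104 + 0·57 = 104]
  row B: (57, 0, 1)   [0·104 + 1·57 = 57]
  104 = 1·57 + 47   → row C = row A − 1·row B = (47, 1, −1)   [check: 1·104 − 1·57 = 47]
  57 = 1·47 + 10   → row D = row B − 1·row C = (10, −1, 2)   [check: −1·104 + 2·57 = 10]
  47 = 4·10 + 7   → row E = row C − 4·row D = (7, 5, −9)   [check: 5·104 − 9·57 = 7]
  10 = 1·7 + 3   → row F = row D − 1·row E = (3, −6, 11)   [check: −6·104 + 11·57 = 3]
  7 = 2·3 + 1   → row G = row E − 2·row F = (1, 17, −31)   [check: 17·104 − 31·57 = 1]
  3 = 3·1 + 0   → remainder 0, stop. gcd = 1 (last nonzero row G).
The gcd is 1, so 57 is invertible mod 104. The last nonzero row gives 17·104 − 31·57 = 1, so t = −31. So 57^(−1) ≡ −31 ≡ 73 (mod 104). Verify: 57 · 73 = 4161 ≡ 1 (mod 104). ✓

Final answer: 57^(−1) ≡ 73 (mod 104)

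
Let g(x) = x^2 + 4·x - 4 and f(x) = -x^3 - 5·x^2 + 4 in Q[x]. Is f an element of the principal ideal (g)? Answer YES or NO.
YES

In Q[x] the ideal (g) consists of all multiples of g, so f ∈ (g) iff g | f, i.e. iff the remainder of f on division by g is 0. Divide f by g (g is monic, so eliminate the leading term of the running remainder at each step):
  leading term -x^3: subtract (-x)·g(x) = -x^3 - 4·x^2 + 4·x, leaving -x^2 - 4·x + 4
  leading term -x^2: subtract (-1)·g(x) = -x^2 - 4·x + 4, leaving 0
The remainder is 0, so f(x) = g(x) · h(x) with h(x) = -x - 1. Hence g | f, i.e. f ∈ (g).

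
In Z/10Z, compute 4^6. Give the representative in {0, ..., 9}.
Use repeated squaring. Binary(6) = 110. Walk through the bits of the exponent 6 left-to-right: at each bit after the leading one, square the running value, then multiply by 4 if the bit is 1 (always reducing mod 10):
  bit 1 = 1 (leading): start with 4.
  bit 2 = 1: square 4^2 = 16 ≡ 6; bit is 1, so multiply 6·4 = 24 ≡ 4 (mod 10).
  bit 3 = 0: square 4^2 = 16 ≡ 6 (mod 10).
Final value: 4^6 ≡ 6 (mod 10).

Final answer: 6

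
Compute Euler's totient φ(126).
φ is multiplicative, with φ(p^e) = p^e − p^(e−1). Factorise 126 = 2 · 3^2 · 7. Then
  φ(126) = (2 − 1) · (3^2 − 3^1) · (7 − 1) = 1 · 6 · 6 = 36.

Final answer: φ(126) = 36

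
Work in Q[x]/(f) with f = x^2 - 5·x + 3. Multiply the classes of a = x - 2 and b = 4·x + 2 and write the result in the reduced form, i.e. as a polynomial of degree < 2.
First multiply in Q[x] without reducing: a · b = 4·x^2 - 6·x - 4. Now divide by f(x) = x^2 - 5·x + 3, eliminating the leading term at each step:
  leading term 4·x^2: subtract (4)·f(x) = 4·x^2 - 20·x + 12, leaving 14·x - 16
The degree is now < 2, so this is the remainder. Hence a · b ≡ 14·x - 16 in Q[x]/(f).

Final answer: a · b ≡ 14·x - 16 (mod f(x))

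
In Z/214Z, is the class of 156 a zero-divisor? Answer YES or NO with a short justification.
gcd(156, 214) = 2 > 1, so 156 is not a unit in Z/214Z. In Z/nZ every nonzero non-unit is a zero-divisor: explicitly, take b = 214/gcd = 107 ≠ 0 (mod 214); then 156·107 = 16692 = 78·214, i.e. 156·107 ≡ 0 (mod 214). So 156 is a zero-divisor.

Final answer: YES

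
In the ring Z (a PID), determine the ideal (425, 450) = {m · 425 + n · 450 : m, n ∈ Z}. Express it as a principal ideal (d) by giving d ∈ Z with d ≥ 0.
In the PID Z, (a, b) is generated by gcd(a, b). Compute gcd(450, 425) with the extended Euclidean algorithm, tracking rows (r, s, t) with s·450 + t·425 = r:
  row A: (450, 1, 0)   [1·450 + 0·425 = 450]
  row B: (425, 0, 1)   [0·450 + 1·425 = 425]
  450 = 1·425 + 25   → row C = row A − 1·row B = (25, 1, −1)   [check: 1·450 − 1·425 = 25]
  425 = 17·25 + 0   → remainder 0, stop. gcd = 25 (last nonzero row C).
So gcd(425, 450) = 25, with Bézout identity 1·450 − 1·425 = 25. Containment (⊇): the Bézout identity exhibits 25 as an element of (425, 450), giving (25) ⊆ (425, 450). Containment (⊆): since 25 | 425 and 25 | 450 (425 = 25·17, 450 = 25·18), every Z-linear combination of 425 and 450 is divisible by 25, so (425, 450) ⊆ (25). Therefore (425, 450) = (25), d = 25.

Final answer: (425, 450) = (25); d = 25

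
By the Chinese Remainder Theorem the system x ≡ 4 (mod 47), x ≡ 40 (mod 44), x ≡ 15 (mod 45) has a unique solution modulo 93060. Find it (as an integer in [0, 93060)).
The moduli 47, 44, 45 are pairwise coprime, so by the CRT there is a unique solution mod 47·44·45 = 93060.
Solve by successive substitution. Start with x ≡ 4 (mod 47).
  Combine with x ≡ 40 (mod 44): write x = 4 + 47·t and require 4 + 47·t ≡ 40 (mod 44), i.e. 47·t ≡ 40 − 4 ≡ 36 (mod 44). Since 47^(−1) ≡ 15 (mod 44) (47 ≡ 3 (mod 44)), t ≡ 15·36 ≡ 12 (mod 44). So x ≡ 4 + 47·12 = 568 (mod 2068).
  Combine with x ≡ 15 (mod 45): write x = 568 + 2068·t and require 568 + 2068·t ≡ 15 (mod 45), i.e. 2068·t ≡ 15 − 568 ≡ 32 (mod 45). Since 2068^(−1) ≡ 22 (mod 45) (2068 ≡ 43 (mod 45)), t ≡ 22·32 ≡ 29 (mod 45). So x ≡ 568 + 2068·29 = 60540 (mod 93060).
Unique solution in [0, 93060): x = 60540.

Final answer: x ≡ 60540 (mod 93060); the representative in [0, 93060) is 60540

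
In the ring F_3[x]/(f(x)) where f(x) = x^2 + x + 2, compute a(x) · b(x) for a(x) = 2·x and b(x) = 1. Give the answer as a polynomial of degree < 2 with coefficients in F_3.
a · b ≡ 2·x (mod f(x))

Multiply as integer polynomials: a · b = 2·x. Reducing coefficients mod 3: a · b ≡ 2·x. This already has degree < 2, so no reduction by f is needed. Hence a · b ≡ 2·x in F_3[x]/(f).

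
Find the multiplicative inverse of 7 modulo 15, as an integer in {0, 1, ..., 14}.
Apply the extended Euclidean algorithm to (15, 7), tracking rows (r, s, t) with s·15 + t·7 = r. Each division r_prev = q·r_cur + r_new produces the new row as (previous row) − q·(current row):
  row A: (15, 1, 0)   [1·15 + 0·7 = 15]
  row B: (7, 0, 1)   [0·15 + 1·7 = 7]
  15 = 2·7 + 1   → row C = row A − 2·row B = (1, 1, −2)   [check: 1·15 − 2·7 = 1]
  7 = 7·1 + 0   → remainder 0, stop. gcd = 1 (last nonzero row C).
The gcd is 1, so 7 is invertible mod 15. The last nonzero row gives 1·15 − 2·7 = 1, so t = −2. So 7^(−1) ≡ −2 ≡ 13 (mod 15). Verify: 7 · 13 = 91 ≡ 1 (mod 15). ✓

Final answer: 7^(−1) ≡ 13 (mod 15)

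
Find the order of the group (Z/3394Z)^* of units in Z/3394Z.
(Z/3394Z)^* consists of the classes a with gcd(a, 3394) = 1, so its order is φ(3394). φ is multiplicative, with φ(p^e) = p^e − p^(e−1). Factorise 3394 = 2 · 1697. Then
  φ(3394) = (2 − 1) · (1697 − 1) = 1 · 1696 = 1696.
Thus |(Z/3394Z)^*| = 1696.

Final answer: |(Z/3394Z)^*| = 1696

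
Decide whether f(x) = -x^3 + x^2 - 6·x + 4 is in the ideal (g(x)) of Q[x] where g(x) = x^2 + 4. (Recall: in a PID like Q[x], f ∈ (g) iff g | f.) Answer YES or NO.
NO

In Q[x] the ideal (g) consists of all multiples of g, so f ∈ (g) iff g | f, i.e. iff the remainder of f on division by g is 0. Divide f by g (g is monic, so eliminate the leading term of the running remainder at each step):
  leading term -x^3: subtract (-x)·g(x) = -x^3 - 4·x, leaving x^2 - 2·x + 4
  leading term x^2: subtract (1)·g(x) = x^2 + 4, leaving -2·x
The remainder r(x) = -2·x ≠ 0 (and deg r < deg g), so g ∤ f, i.e. f ∉ (g).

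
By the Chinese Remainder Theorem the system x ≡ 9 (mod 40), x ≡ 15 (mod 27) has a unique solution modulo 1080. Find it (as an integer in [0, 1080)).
The moduli 40, 27 are pairwise coprime, so by the CRT there is a unique solution mod 40·27 = 1080.
Solve by successive substitution. Start with x ≡ 9 (mod 40).
  Combine with x ≡ 15 (mod 27): write x = 9 + 40·t and require 9 + 40·t ≡ 15 (mod 27), i.e. 40·t ≡ 15 − 9 ≡ 6 (mod 27). Since 40^(−1) ≡ 25 (mod 27) (40 ≡ 13 (mod 27)), t ≡ 25·6 ≡ 15 (mod 27). So x ≡ 9 + 40·15 = 609 (mod 1080).
Unique solution in [0, 1080): x = 609.

Final answer: x ≡ 609 (mod 1080); the representative in [0, 1080) is 609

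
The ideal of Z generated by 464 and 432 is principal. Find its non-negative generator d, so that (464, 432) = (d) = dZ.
In the PID Z, (a, b) is generated by gcd(a, b). Compute gcd(464, 432) with the extended Euclidean algorithm, tracking rows (r, s, t) with s·464 + t·432 = r:
  row A: (464, 1, 0)   [1·464 + 0·432 = 464]
  row B: (432, 0, 1)   [0·464 + 1·432 = 432]
  464 = 1·432 + 32   → row C = row A − 1·row B = (32, 1, −1)   [check: 1·464 − 1·432 = 32]
  432 = 13·32 + 16   → row D = row B − 13·row C = (16, −13, 14)   [check: −13·464 + 14·432 = 16]
  32 = 2·16 + 0   → remainder 0, stop. gcd = 16 (last nonzero row D).
So gcd(464, 432) = 16, with Bézout identity −13·464 + 14·432 = 16. Containment (⊇): the Bézout identity exhibits 16 as an element of (464, 432), giving (16) ⊆ (464, 432). Containment (⊆): since 16 | 464 and 16 | 432 (464 = 16·29, 432 = 16·27), every Z-linear combination of 464 and 432 is divisible by 16, so (464, 432) ⊆ (16). Therefore (464, 432) = (16), d = 16.

Final answer: (464, 432) = (16); d = 16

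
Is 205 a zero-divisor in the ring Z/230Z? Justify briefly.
gcd(205, 230) = 5 > 1, so 205 is not a unit in Z/230Z. In Z/nZ every nonzero non-unit is a zero-divisor: explicitly, take b = 230/gcd = 46 ≠ 0 (mod 230); then 205·46 = 9430 = 41·230, i.e. 205·46 ≡ 0 (mod 230). So 205 is a zero-divisor.

Final answer: YES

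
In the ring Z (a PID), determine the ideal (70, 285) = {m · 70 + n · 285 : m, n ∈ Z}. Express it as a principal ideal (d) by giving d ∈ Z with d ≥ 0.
In the PID Z, (a, b) is generated by gcd(a, b). Compute gcd(285, 70) with the extended Euclidean algorithm, tracking rows (r, s, t) with s·285 + t·70 = r:
  row A: (285, 1, 0)   [1·285 + 0·70 = 285]
  row B: (70, 0, 1)   [0·285 + 1·70 = 70]
  285 = 4·70 + 5   → row C = row A − 4·row B = (5, 1, −4)   [check: 1·285 − 4·70 = 5]
  70 = 14·5 + 0   → remainder 0, stop. gcd = 5 (last nonzero row C).
So gcd(70, 285) = 5, with Bézout identity 1·285 − 4·70 = 5. Containment (⊇): the Bézout identity exhibits 5 as an element of (70, 285), giving (5) ⊆ (70, 285). Containment (⊆): since 5 | 70 and 5 | 285 (70 = 5·14, 285 = 5·57), every Z-linear combination of 70 and 285 is divisible by 5, so (70, 285) ⊆ (5). Therefore (70, 285) = (5), d = 5.

Final answer: (70, 285) = (5); d = 5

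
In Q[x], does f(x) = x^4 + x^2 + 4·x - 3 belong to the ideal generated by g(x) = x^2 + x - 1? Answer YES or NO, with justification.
In Q[x] the ideal (g) consists of all multiples of g, so f ∈ (g) iff g | f, i.e. iff the remainder of f on division by g is 0. Divide f by g (g is monic, so eliminate the leading term of the running remainder at each step):
  leading term x^4: subtract (x^2)·g(x) = x^4 + x^3 - x^2, leaving -x^3 + 2·x^2 + 4·x - 3
  leading term -x^3: subtract (-x)·g(x) = -x^3 - x^2 + x, leaving 3·x^2 + 3·x - 3
  leading term 3·x^2: subtract (3)·g(x) = 3·x^2 + 3·x - 3, leaving 0
The remainder is 0, so f(x) = g(x) · h(x) with h(x) = x^2 - x + 3. Hence g | f, i.e. f ∈ (g).

Final answer: YES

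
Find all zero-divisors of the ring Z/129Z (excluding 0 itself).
nonzero zero-divisors of Z/129Z = {3, 6, 9, 12, 15, 18, 21, 24, 27, 30, 33, 36, 39, 42, 43, 45, 48, 51, 54, 57, 60, 63, 66, 69, 72, 75, 78, 81, 84, 86, 87, 90, 93, 96, 99, 102, 105, 108, 111, 114, 117, 120, 123, 126}

An element a ∈ Z/129Z (with a ≠ 0) is a zero-divisor iff gcd(a, 129) > 1 (because a is a unit precisely when gcd(a, n) = 1, and in Z/nZ every nonzero, non-unit element is a zero-divisor). Scan a = 1, ..., 128 and keep those with gcd(a, 129) > 1:
  gcd(3, 129) = 3, gcd(6, 129) = 3, gcd(9, 129) = 3, gcd(12, 129) = 3, gcd(15, 129) = 3, gcd(18, 129) = 3, gcd(21, 129) = 3, gcd(24, 129) = 3, gcd(27, 129) = 3, gcd(30, 129) = 3, gcd(33, 129) = 3, gcd(36, 129) = 3, gcd(39, 129) = 3, gcd(42, 129) = 3, gcd(43, 129) = 43, gcd(45, 129) = 3, gcd(48, 129) = 3, gcd(51, 129) = 3, gcd(54, 129) = 3, gcd(57, 129) = 3, gcd(60, 129) = 3, gcd(63, 129) = 3, gcd(66, 129) = 3, gcd(69, 129) = 3, gcd(72, 129) = 3, gcd(75, 129) = 3, gcd(78, 129) = 3, gcd(81, 129) = 3, gcd(84, 129) = 3, gcd(86, 129) = 43, gcd(87, 129) = 3, gcd(90, 129) = 3, gcd(93, 129) = 3, gcd(96, 129) = 3, gcd(99, 129) = 3, gcd(102, 129) = 3, gcd(105, 129) = 3, gcd(108, 129) = 3, gcd(111, 129) = 3, gcd(114, 129) = 3, gcd(117, 129) = 3, gcd(120, 129) = 3, gcd(123, 129) = 3, gcd(126, 129) = 3.
All other a ∈ {1, ..., 128} have gcd(a, 129) = 1 and are units. So the nonzero zero-divisors are exactly the 44 values of a appearing in this scan.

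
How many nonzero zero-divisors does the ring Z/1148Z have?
Z/1148Z has 667 nonzero zero-divisors

In Z/1148Z each nonzero element is either a unit (gcd with 1148 is 1) or a zero-divisor (gcd > 1). The number of units is φ(1148): factorise 1148 = 2^2 · 7 · 41, so φ(1148) = (2^2 − 2^1) · (7 − 1) · (41 − 1) = 2 · 6 · 40 = 480. The nonzero elements number 1148 − 1 = 1147. Hence the nonzero zero-divisors number 1147 − 480 = 667.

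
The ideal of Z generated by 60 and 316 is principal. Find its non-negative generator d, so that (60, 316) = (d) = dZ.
(60, 316) = (4); d = 4

In the PID Z, (a, b) is generated by gcd(a, b). Compute gcd(316, 60) with the extended Euclidean algorithm, tracking rows (r, s, t) with s·316 + t·60 = r:
  row A: (316, 1, 0)   [1·316 + 0·60 = 316]
  row B: (60, 0, 1)   [0·316 + 1·60 = 60]
  316 = 5·60 + 16   → row C = row A − 5·row B = (16, 1, −5)   [check: 1·316 − 5·60 = 16]
  60 = 3·16 + 12   → row D = row B − 3·row C = (12, −3, 16)   [check: −3·316 + 16·60 = 12]
  16 = 1·12 + 4   → row E = row C − 1·row D = (4, 4, −21)   [check: 4·316 − 21·60 = 4]
  12 = 3·4 + 0   → remainder 0, stop. gcd = 4 (last nonzero row E).
So gcd(60, 316) = 4, with Bézout identity 4·316 − 21·60 = 4. Containment (⊇): the Bézout identity exhibits 4 as an element of (60, 316), giving (4) ⊆ (60, 316). Containment (⊆): since 4 | 60 and 4 | 316 (60 = 4·15, 316 = 4·79), every Z-linear combination of 60 and 316 is divisible by 4, so (60, 316) ⊆ (4). Therefore (60, 316) = (4), d = 4.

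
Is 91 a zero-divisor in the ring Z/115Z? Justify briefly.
gcd(91, 115) = 1, so 91 is a unit in Z/115Z (it has a multiplicative inverse). A unit cannot be a zero-divisor: if 91·b ≡ 0 then multiplying both sides by 91^(−1) gives b ≡ 0. So 91 is not a zero-divisor.

Final answer: NO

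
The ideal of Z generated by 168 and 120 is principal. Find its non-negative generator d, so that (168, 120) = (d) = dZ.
In the PID Z, (a, b) is generated by gcd(a, b). Compute gcd(168, 120) with the extended Euclidean algorithm, tracking rows (r, s, t) with s·168 + t·120 = r:
  row A: (168, 1, 0)   [1·168 + 0·120 = 168]
  row B: (120, 0, 1)   [0·168 + 1·120 = 120]
  168 = 1·120 + 48   → row C = row A − 1·row B = (48, 1, −1)   [check: 1·168 − 1·120 = 48]
  120 = 2·48 + 24   → row D = row B − 2·row C = (24, −2, 3)   [check: −2·168 + 3·120 = 24]
  48 = 2·24 + 0   → remainder 0, stop. gcd = 24 (last nonzero row D).
So gcd(168, 120) = 24, with Bézout identity −2·168 + 3·120 = 24. Containment (⊇): the Bézout identity exhibits 24 as an element of (168, 120), giving (24) ⊆ (168, 120). Containment (⊆): since 24 | 168 and 24 | 120 (168 = 24·7, 120 = 24·5), every Z-linear combination of 168 and 120 is divisible by 24, so (168, 120) ⊆ (24). Therefore (168, 120) = (24), d = 24.

Final answer: (168, 120) = (24); d = 24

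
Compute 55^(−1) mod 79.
Apply the extended Euclidean algorithm to (79, 55), tracking rows (r, s, t) with s·79 + t·55 = r. Each division r_prev = q·r_cur + r_new produces the new row as (previous row) − q·(current row):
  row A: (79, 1, 0)   [1·79 + 0·55 = 79]
  row B: (55, 0, 1)   [0·79 + 1·55 = 55]
  79 = 1·55 + 24   → row C = row A − 1·row B = (24, 1, −1)   [check: 1·79 − 1·55 = 24]
  55 = 2·24 + 7   → row D = row B − 2·row C = (7, −2, 3)   [check: −2·79 + 3·55 = 7]
  24 = 3·7 + 3   → row E = row C − 3·row D = (3, 7, −10)   [check: 7·79 − 10·55 = 3]
  7 = 2·3 + 1   → row F = row D − 2·row E = (1, −16, 23)   [check: −16·79 + 23·55 = 1]
  3 = 3·1 + 0   → remainder 0, stop. gcd = 1 (last nonzero row F).
The gcd is 1, so 55 is invertible mod 79. The last nonzero row gives −16·79 + 23·55 = 1, so t = 23. So 55^(−1) ≡ 23 (mod 79). Verify: 55 · 23 = 1265 ≡ 1 (mod 79). ✓

Final answer: 55^(−1) ≡ 23 (mod 79)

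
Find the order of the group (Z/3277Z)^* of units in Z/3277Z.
(Z/3277Z)^* consists of the classes a with gcd(a, 3277) = 1, so its order is φ(3277). φ is multiplicative, with φ(p^e) = p^e − p^(e−1). Factorise 3277 = 29 · 113. Then
  φ(3277) = (29 − 1) · (113 − 1) = 28 · 112 = 3136.
Thus |(Z/3277Z)^*| = 3136.

Final answer: |(Z/3277Z)^*| = 3136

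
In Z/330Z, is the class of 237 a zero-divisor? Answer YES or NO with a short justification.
gcd(237, 330) = 3 > 1, so 237 is not a unit in Z/330Z. In Z/nZ every nonzero non-unit is a zero-divisor: explicitly, take b = 330/gcd = 110 ≠ 0 (mod 330); then 237·110 = 26070 = 79·330, i.e. 237·110 ≡ 0 (mod 330). So 237 is a zero-divisor.

Final answer: YES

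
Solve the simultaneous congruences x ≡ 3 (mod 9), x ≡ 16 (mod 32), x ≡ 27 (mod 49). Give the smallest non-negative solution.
x ≡ 8112 (mod 14112); the representative in [0, 14112) is 8112

The moduli 9, 32, 49 are pairwise coprime, so by the CRT there is a unique solution mod 9·32·49 = 14112.
Solve by successive substitution. Start with x ≡ 3 (mod 9).
  Combine with x ≡ 16 (mod 32): write x = 3 + 9·t and require 3 + 9·t ≡ 16 (mod 32), i.e. 9·t ≡ 16 − 3 ≡ 13 (mod 32). Since 9^(−1) ≡ 25 (mod 32), t ≡ 25·13 ≡ 5 (mod 32). So x ≡ 3 + 9·5 = 48 (mod 288).
  Combine with x ≡ 27 (mod 49): write x = 48 + 288·t and require 48 + 288·t ≡ 27 (mod 49), i.e. 288·t ≡ 27 − 48 ≡ 28 (mod 49). Since 288^(−1) ≡ 8 (mod 49) (288 ≡ 43 (mod 49)), t ≡ 8·28 ≡ 28 (mod 49). So x ≡ 48 + 288·28 = 8112 (mod 14112).
Unique solution in [0, 14112): x = 8112.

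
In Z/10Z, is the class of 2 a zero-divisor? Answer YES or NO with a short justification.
YES

gcd(2, 10) = 2 > 1, so 2 is not a unit in Z/10Z. In Z/nZ every nonzero non-unit is a zero-divisor: explicitly, take b = 10/gcd = 5 ≠ 0 (mod 10); then 2·5 = 10 = 1·10, i.e. 2·5 ≡ 0 (mod 10). So 2 is a zero-divisor.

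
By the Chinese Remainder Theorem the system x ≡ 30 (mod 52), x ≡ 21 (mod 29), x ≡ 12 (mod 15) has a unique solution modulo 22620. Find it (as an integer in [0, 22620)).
The moduli 52, 29, 15 are pairwise coprime, so by the CRT there is a unique solution mod 52·29·15 = 22620.
Solve by successive substitution. Start with x ≡ 30 (mod 52).
  Combine with x ≡ 21 (mod 29): write x = 30 + 52·t and require 30 + 52·t ≡ 21 (mod 29), i.e. 52·t ≡ 21 − 30 ≡ 20 (mod 29). Since 52^(−1) ≡ 24 (mod 29) (52 ≡ 23 (mod 29)), t ≡ 24·20 ≡ 16 (mod 29). So x ≡ 30 + 52·16 = 862 (mod 1508).
  Combine with x ≡ 12 (mod 15): write x = 862 + 1508·t and require 862 + 1508·t ≡ 12 (mod 15), i.e. 1508·t ≡ 12 − 862 ≡ 5 (mod 15). Since 1508^(−1) ≡ 2 (mod 15) (1508 ≡ 8 (mod 15)), t ≡ 2·5 ≡ 10 (mod 15). So x ≡ 862 + 1508·10 = 15942 (mod 22620).
Unique solution in [0, 22620): x = 15942.

Final answer: x ≡ 15942 (mod 22620); the representative in [0, 22620) is 15942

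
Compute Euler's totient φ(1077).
φ(1077) = 716

φ is multiplicative, with φ(p^e) = p^e − p^(e−1). Factorise 1077 = 3 · 359. Then
  φ(1077) = (3 − 1) · (359 − 1) = 2 · 358 = 716.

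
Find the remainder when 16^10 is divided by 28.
Use repeated squaring. Binary(10) = 1010. Walk through the bits of the exponent 10 left-to-right: at each bit after the leading one, square the running value, then multiply by 16 if the bit is 1 (always reducing mod 28):
  bit 1 = 1 (leading): start with 16.
  bit 2 = 0: square 16^2 = 256 ≡ 4 (mod 28).
  bit 3 = 1: square 4^2 = 16; bit is 1, so multiply 16·16 = 256 ≡ 4 (mod 28).
  bit 4 = 0: square 4^2 = 16 (mod 28).
Final value: 16^10 ≡ 16 (mod 28).

Final answer: 16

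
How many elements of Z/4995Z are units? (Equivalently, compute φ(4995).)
Z/4995Z has φ(4995) = 2592 units

An element a ∈ Z/4995Z is a unit iff gcd(a, 4995) = 1, so the number of units is φ(4995). φ is multiplicative, with φ(p^e) = p^e − p^(e−1). Factorise 4995 = 3^3 · 5 · 37. Then
  φ(4995) = (3^3 − 3^2) · (5 − 1) · (37 − 1) = 18 · 4 · 36 = 2592.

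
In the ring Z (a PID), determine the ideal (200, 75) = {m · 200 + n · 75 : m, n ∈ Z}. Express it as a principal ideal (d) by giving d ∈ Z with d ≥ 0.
In the PID Z, (a, b) is generated by gcd(a, b). Compute gcd(200, 75) with the extended Euclidean algorithm, tracking rows (r, s, t) with s·200 + t·75 = r:
  row A: (200, 1, 0)   [1·200 + 0·75 = 200]
  row B: (75, 0, 1)   [0·200 + 1·75 = 75]
  200 = 2·75 + 50   → row C = row A − 2·row B = (50, 1, −2)   [check: 1·200 − 2·75 = 50]
  75 = 1·50 + 25   → row D = row B − 1·row C = (25, −1, 3)   [check: −1·200 + 3·75 = 25]
  50 = 2·25 + 0   → remainder 0, stop. gcd = 25 (last nonzero row D).
So gcd(200, 75) = 25, with Bézout identity −1·200 + 3·75 = 25. Containment (⊇): the Bézout identity exhibits 25 as an element of (200, 75), giving (25) ⊆ (200, 75). Containment (⊆): since 25 | 200 and 25 | 75 (200 = 25·8, 75 = 25·3), every Z-linear combination of 200 and 75 is divisible by 25, so (200, 75) ⊆ (25). Therefore (200, 75) = (25), d = 25.

Final answer: (200, 75) = (25); d = 25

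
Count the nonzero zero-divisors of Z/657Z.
Z/657Z has 224 nonzero zero-divisors

In Z/657Z each nonzero element is either a unit (gcd with 657 is 1) or a zero-divisor (gcd > 1). The number of units is φ(657): factorise 657 = 3^2 · 73, so φ(657) = (3^2 − 3^1) · (73 − 1) = 6 · 72 = 432. The nonzero elements number 657 − 1 = 656. Hence the nonzero zero-divisors number 656 − 432 = 224.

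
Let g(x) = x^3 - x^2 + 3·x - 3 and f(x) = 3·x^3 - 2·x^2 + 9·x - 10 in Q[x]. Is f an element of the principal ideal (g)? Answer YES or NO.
In Q[x] the ideal (g) consists of all multiples of g, so f ∈ (g) iff g | f, i.e. iff the remainder of f on division by g is 0. Divide f by g (g is monic, so eliminate the leading term of the running remainder at each step):
  leading term 3·x^3: subtract (3)·g(x) = 3·x^3 - 3·x^2 + 9·x - 9, leaving x^2 - 1
The remainder r(x) = x^2 - 1 ≠ 0 (and deg r < deg g), so g ∤ f, i.e. f ∉ (g).

Final answer: NO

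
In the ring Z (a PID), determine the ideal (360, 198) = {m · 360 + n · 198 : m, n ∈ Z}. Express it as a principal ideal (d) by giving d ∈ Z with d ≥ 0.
(360, 198) = (18); d = 18

In the PID Z, (a, b) is generated by gcd(a, b). Compute gcd(360, 198) with the extended Euclidean algorithm, tracking rows (r, s, t) with s·360 + t·198 = r:
  row A: (360, 1, 0)   [1·360 + 0·198 = 360]
  row B: (198, 0, 1)   [0·360 + 1·198 = 198]
  360 = 1·198 + 162   → row C = row A − 1·row B = (162, 1, −1)   [check: 1·360 − 1·198 = 162]
  198 = 1·162 + 36   → row D = row B − 1·row C = (36, −1, 2)   [check: −1·360 + 2·198 = 36]
  162 = 4·36 + 18   → row E = row C − 4·row D = (18, 5, −9)   [check: 5·360 − 9·198 = 18]
  36 = 2·18 + 0   → remainder 0, stop. gcd = 18 (last nonzero row E).
So gcd(360, 198) = 18, with Bézout identity 5·360 − 9·198 = 18. Containment (⊇): the Bézout identity exhibits 18 as an element of (360, 198), giving (18) ⊆ (360, 198). Containment (⊆): since 18 | 360 and 18 | 198 (360 = 18·20, 198 = 18·11), every Z-linear combination of 360 and 198 is divisible by 18, so (360, 198) ⊆ (18). Therefore (360, 198) = (18), d = 18.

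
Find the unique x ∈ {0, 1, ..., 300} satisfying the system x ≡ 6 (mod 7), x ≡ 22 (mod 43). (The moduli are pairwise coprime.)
The moduli 7, 43 are pairwise coprime, so by the CRT there is a unique solution mod 7·43 = 301.
Solve by successive substitution. Start with x ≡ 6 (mod 7).
  Combine with x ≡ 22 (mod 43): write x = 6 + 7·t and require 6 + 7·t ≡ 22 (mod 43), i.e. 7·t ≡ 22 − 6 ≡ 16 (mod 43). Since 7^(−1) ≡ 37 (mod 43), t ≡ 37·16 ≡ 33 (mod 43). So x ≡ 6 + 7·33 = 237 (mod 301).
Unique solution in [0, 301): x = 237.

Final answer: x ≡ 237 (mod 301); the representative in [0, 301) is 237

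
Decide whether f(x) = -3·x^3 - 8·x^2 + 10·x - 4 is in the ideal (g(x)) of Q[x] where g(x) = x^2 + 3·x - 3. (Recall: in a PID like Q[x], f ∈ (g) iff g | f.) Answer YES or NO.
NO

In Q[x] the ideal (g) consists of all multiples of g, so f ∈ (g) iff g | f, i.e. iff the remainder of f on division by g is 0. Divide f by g (g is monic, so eliminate the leading term of the running remainder at each step):
  leading term -3·x^3: subtract (-3·x)·g(x) = -3·x^3 - 9·x^2 + 9·x, leaving x^2 + x - 4
  leading term x^2: subtract (1)·g(x) = x^2 + 3·x - 3, leaving -2·x - 1
The remainder r(x) = -2·x - 1 ≠ 0 (and deg r < deg g), so g ∤ f, i.e. f ∉ (g).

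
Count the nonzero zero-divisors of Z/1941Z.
In Z/1941Z each nonzero element is either a unit (gcd with 1941 is 1) or a zero-divisor (gcd > 1). The number of units is φ(1941): factorise 1941 = 3 · 647, so φ(1941) = (3 − 1) · (647 − 1) = 2 · 646 = 1292. The nonzero elements number 1941 − 1 = 1940. Hence the nonzero zero-divisors number 1940 − 1292 = 648.

Final answer: Z/1941Z has 648 nonzero zero-divisors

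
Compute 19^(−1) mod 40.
19^(−1) ≡ 19 (mod 40)

Apply the extended Euclidean algorithm to (40, 19), tracking rows (r, s, t) with s·40 + t·19 = r. Each division r_prev = q·r_cur + r_new produces the new row as (previous row) − q·(current row):
  row A: (40, 1, 0)   [1·40 + 0·19 = 40]
  row B: (19, 0, 1)   [0·40 + 1·19 = 19]
  40 = 2·19 + 2   → row C = row A − 2·row B = (2, 1, −2)   [check: 1·40 − 2·19 = 2]
  19 = 9·2 + 1   → row D = row B − 9·row C = (1, −9, 19)   [check: −9·40 + 19·19 = 1]
  2 = 2·1 + 0   → remainder 0, stop. gcd = 1 (last nonzero row D).
The gcd is 1, so 19 is invertible mod 40. The last nonzero row gives −9·40 + 19·19 = 1, so t = 19. So 19^(−1) ≡ 19 (mod 40). Verify: 19 · 19 = 361 ≡ 1 (mod 40). ✓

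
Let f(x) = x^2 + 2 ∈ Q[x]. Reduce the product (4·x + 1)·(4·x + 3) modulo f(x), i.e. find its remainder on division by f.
First multiply in Q[x] without reducing: a · b = 16·x^2 + 16·x + 3. Now divide by f(x) = x^2 + 2, eliminating the leading term at each step:
  leading term 16·x^2: subtract (16)·f(x) = 16·x^2 + 32, leaving 16·x - 29
The degree is now < 2, so this is the remainder. Hence a · b ≡ 16·x - 29 in Q[x]/(f).

Final answer: a · b ≡ 16·x - 29 (mod f(x))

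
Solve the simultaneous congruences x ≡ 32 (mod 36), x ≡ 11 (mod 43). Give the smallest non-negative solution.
The moduli 36, 43 are pairwise coprime, so by the CRT there is a unique solution mod 36·43 = 1548.
Solve by successive substitution. Start with x ≡ 32 (mod 36).
  Combine with x ≡ 11 (mod 43): write x = 32 + 36·t and require 32 + 36·t ≡ 11 (mod 43), i.e. 36·t ≡ 11 − 32 ≡ 22 (mod 43). Since 36^(−1) ≡ 6 (mod 43), t ≡ 6·22 ≡ 3 (mod 43). So x ≡ 32 + 36·3 = 140 (mod 1548).
Unique solution in [0, 1548): x = 140.

Final answer: x ≡ 140 (mod 1548); the representative in [0, 1548) is 140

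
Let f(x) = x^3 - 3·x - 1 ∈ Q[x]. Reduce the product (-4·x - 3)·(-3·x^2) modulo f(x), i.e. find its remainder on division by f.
First multiply in Q[x] without reducing: a · b = 12·x^3 + 9·x^2. Now divide by f(x) = x^3 - 3·x - 1, eliminating the leading term at each step:
  leading term 12·x^3: subtract (12)·f(x) = 12·x^3 - 36·x - 12, leaving 9·x^2 + 36·x + 12
The degree is now < 3, so this is the remainder. Hence a · b ≡ 9·x^2 + 36·x + 12 in Q[x]/(f).

Final answer: a · b ≡ 9·x^2 + 36·x + 12 (mod f(x))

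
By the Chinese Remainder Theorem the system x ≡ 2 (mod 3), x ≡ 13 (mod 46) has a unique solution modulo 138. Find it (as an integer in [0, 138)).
x ≡ 59 (mod 138); the representative in [0, 138) is 59

The moduli 3, 46 are pairwise coprime, so by the CRT there is a unique solution mod 3·46 = 138.
Solve by successive substitution. Start with x ≡ 2 (mod 3).
  Combine with x ≡ 13 (mod 46): write x = 2 + 3·t and require 2 + 3·t ≡ 13 (mod 46), i.e. 3·t ≡ 13 − 2 ≡ 11 (mod 46). Since 3^(−1) ≡ 31 (mod 46), t ≡ 31·11 ≡ 19 (mod 46). So x ≡ 2 + 3·19 = 59 (mod 138).
Unique solution in [0, 138): x = 59.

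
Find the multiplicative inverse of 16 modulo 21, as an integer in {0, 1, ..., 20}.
Apply the extended Euclidean algorithm to (21, 16), tracking rows (r, s, t) with s·21 + t·16 = r. Each division r_prev = q·r_cur + r_new produces the new row as (previous row) − q·(current row):
  row A: (21, 1, 0)   [1·21 + 0·16 = 21]
  row B: (16, 0, 1)   [0·21 + 1·16 = 16]
  21 = 1·16 + 5   → row C = row A − 1·row B = (5, 1, −1)   [check: 1·21 − 1·16 = 5]
  16 = 3·5 + 1   → row D = row B − 3·row C = (1, −3, 4)   [check: −3·21 + 4·16 = 1]
  5 = 5·1 + 0   → remainder 0, stop. gcd = 1 (last nonzero row D).
The gcd is 1, so 16 is invertible mod 21. The last nonzero row gives −3·21 + 4·16 = 1, so t = 4. So 16^(−1) ≡ 4 (mod 21). Verify: 16 · 4 = 64 ≡ 1 (mod 21). ✓

Final answer: 16^(−1) ≡ 4 (mod 21)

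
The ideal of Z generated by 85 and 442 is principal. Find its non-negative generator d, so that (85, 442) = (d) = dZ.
In the PID Z, (a, b) is generated by gcd(a, b). Compute gcd(442, 85) with the extended Euclidean algorithm, tracking rows (r, s, t) with s·442 + t·85 = r:
  row A: (442, 1, 0)   [1·442 + 0·85 = 442]
  row B: (85, 0, 1)   [0·442 + 1·85 = 85]
  442 = 5·85 + 17   → row C = row A − 5·row B = (17, 1, −5)   [check: 1·442 − 5·85 = 17]
  85 = 5·17 + 0   → remainder 0, stop. gcd = 17 (last nonzero row C).
So gcd(85, 442) = 17, with Bézout identity 1·442 − 5·85 = 17. Containment (⊇): the Bézout identity exhibits 17 as an element of (85, 442), giving (17) ⊆ (85, 442). Containment (⊆): since 17 | 85 and 17 | 442 (85 = 17·5, 442 = 17·26), every Z-linear combination of 85 and 442 is divisible by 17, so (85, 442) ⊆ (17). Therefore (85, 442) = (17), d = 17.

Final answer: (85, 442) = (17); d = 17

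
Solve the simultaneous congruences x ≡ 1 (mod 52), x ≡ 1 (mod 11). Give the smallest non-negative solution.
x ≡ 1 (mod 572); the representative in [0, 572) is 1

The moduli 52, 11 are pairwise coprime, so by the CRT there is a unique solution mod 52·11 = 572.
Solve by successive substitution. Start with x ≡ 1 (mod 52).
  Combine with x ≡ 1 (mod 11): write x = 1 + 52·t and require 1 + 52·t ≡ 1 (mod 11), i.e. 52·t ≡ 1 − 1 ≡ 0 (mod 11). Since 52^(−1) ≡ 7 (mod 11) (52 ≡ 8 (mod 11)), t ≡ 7·0 ≡ 0 (mod 11). So x ≡ 1 + 52·0 = 1 (mod 572).
Unique solution in [0, 572): x = 1.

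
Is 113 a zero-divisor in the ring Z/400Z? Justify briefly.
NO

gcd(113, 400) = 1, so 113 is a unit in Z/400Z (it has a multiplicative inverse). A unit cannot be a zero-divisor: if 113·b ≡ 0 then multiplying both sides by 113^(−1) gives b ≡ 0. So 113 is not a zero-divisor.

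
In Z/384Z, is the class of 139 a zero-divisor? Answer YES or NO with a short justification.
NO

gcd(139, 384) = 1, so 139 is a unit in Z/384Z (it has a multiplicative inverse). A unit cannot be a zero-divisor: if 139·b ≡ 0 then multiplying both sides by 139^(−1) gives b ≡ 0. So 139 is not a zero-divisor.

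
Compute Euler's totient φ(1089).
φ is multiplicative, with φ(p^e) = p^e − p^(e−1). Factorise 1089 = 3^2 · 11^2. Then
  φ(1089) = (3^2 − 3^1) · (11^2 − 11^1) = 6 · 110 = 660.

Final answer: φ(1089) = 660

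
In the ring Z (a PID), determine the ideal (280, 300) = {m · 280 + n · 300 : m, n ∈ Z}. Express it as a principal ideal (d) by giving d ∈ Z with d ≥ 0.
In the PID Z, (a, b) is generated by gcd(a, b). Compute gcd(300, 280) with the extended Euclidean algorithm, tracking rows (r, s, t) with s·300 + t·280 = r:
  row A: (300, 1, 0)   [1·300 + 0·280 = 300]
  row B: (280, 0, 1)   [0·300 + 1·280 = 280]
  300 = 1·280 + 20   → row C = row A − 1·row B = (20, 1, −1)   [check: 1·300 − 1·280 = 20]
  280 = 14·20 + 0   → remainder 0, stop. gcd = 20 (last nonzero row C).
So gcd(280, 300) = 20, with Bézout identity 1·300 − 1·280 = 20. Containment (⊇): the Bézout identity exhibits 20 as an element of (280, 300), giving (20) ⊆ (280, 300). Containment (⊆): since 20 | 280 and 20 | 300 (280 = 20·14, 300 = 20·15), every Z-linear combination of 280 and 300 is divisible by 20, so (280, 300) ⊆ (20). Therefore (280, 300) = (20), d = 20.

Final answer: (280, 300) = (20); d = 20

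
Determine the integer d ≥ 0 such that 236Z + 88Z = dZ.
(236, 88) = (4); d = 4

In the PID Z, (a, b) is generated by gcd(a, b). Compute gcd(236, 88) with the extended Euclidean algorithm, tracking rows (r, s, t) with s·236 + t·88 = r:
  row A: (236, 1, 0)   [1·236 + 0·88 = 236]
  row B: (88, 0, 1)   [0·236 + 1·88 = 88]
  236 = 2·88 + 60   → row C = row A − 2·row B = (60, 1, −2)   [check: 1·236 − 2·88 = 60]
  88 = 1·60 + 28   → row D = row B − 1·row C = (28, −1, 3)   [check: −1·236 + 3·88 = 28]
  60 = 2·28 + 4   → row E = row C − 2·row D = (4, 3, −8)   [check: 3·236 − 8·88 = 4]
  28 = 7·4 + 0   → remainder 0, stop. gcd = 4 (last nonzero row E).
So gcd(236, 88) = 4, with Bézout identity 3·236 − 8·88 = 4. Containment (⊇): the Bézout identity exhibits 4 as an element of (236, 88), giving (4) ⊆ (236, 88). Containment (⊆): since 4 | 236 and 4 | 88 (236 = 4·59, 88 = 4·22), every Z-linear combination of 236 and 88 is divisible by 4, so (236, 88) ⊆ (4). Therefore (236, 88) = (4), d = 4.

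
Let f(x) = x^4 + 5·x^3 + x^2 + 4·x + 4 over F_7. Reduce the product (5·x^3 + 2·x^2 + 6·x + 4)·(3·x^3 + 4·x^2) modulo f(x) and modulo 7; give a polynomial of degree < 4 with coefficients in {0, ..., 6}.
Multiply as integer polynomials: a · b = 15·x^6 + 26·x^5 + 26·x^4 + 36·x^3 + 16·x^2. Reducing coefficients mod 7: a · b ≡ x^6 + 5·x^5 + 5·x^4 + x^3 + 2·x^2. Now divide by f(x) = x^4 + 5·x^3 + x^2 + 4·x + 4 in F_7[x], eliminating the leading term at each step:
  leading term x^6: subtract (x^2)·f(x) = x^6 + 5·x^5 + x^4 + 4·x^3 + 4·x^2, leaving 4·x^4 + 4·x^3 + 5·x^2 (coefficients mod 7)
  leading term 4·x^4: subtract (4)·f(x) = 4·x^4 + 6·x^3 + 4·x^2 + 2·x + 2, leaving 5·x^3 + x^2 + 5·x + 5 (coefficients mod 7)
The degree is now < 4, so this is the remainder. Hence a · b ≡ 5·x^3 + x^2 + 5·x + 5 in F_7[x]/(f).

Final answer: a · b ≡ 5·x^3 + x^2 + 5·x + 5 (mod f(x))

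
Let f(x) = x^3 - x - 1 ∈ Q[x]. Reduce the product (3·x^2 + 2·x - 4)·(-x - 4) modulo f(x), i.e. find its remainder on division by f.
a · b ≡ -14·x^2 - 7·x + 13 (mod f(x))

First multiply in Q[x] without reducing: a · b = -3·x^3 - 14·x^2 - 4·x + 16. Now divide by f(x) = x^3 - x - 1, eliminating the leading term at each step:
  leading term -3·x^3: subtract (-3)·f(x) = -3·x^3 + 3·x + 3, leaving -14·x^2 - 7·x + 13
The degree is now < 3, so this is the remainder. Hence a · b ≡ -14·x^2 - 7·x + 13 in Q[x]/(f).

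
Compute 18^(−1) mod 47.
Apply the extended Euclidean algorithm to (47, 18), tracking rows (r, s, t) with s·47 + t·18 = r. Each division r_prev = q·r_cur + r_new produces the new row as (previous row) − q·(current row):
  row A: (47, 1, 0)   [1·47 + 0·18 = 47]
  row B: (18, 0, 1)   [0·47 + 1·18 = 18]
  47 = 2·18 + 11   → row C = row A − 2·row B = (11, 1, −2)   [check: 1·47 − 2·18 = 11]
  18 = 1·11 + 7   → row D = row B − 1·row C = (7, −1, 3)   [check: −1·47 + 3·18 = 7]
  11 = 1·7 + 4   → row E = row C − 1·row D = (4, 2, −5)   [check: 2·47 − 5·18 = 4]
  7 = 1·4 + 3   → row F = row D − 1·row E = (3, −3, 8)   [check: −3·47 + 8·18 = 3]
  4 = 1·3 + 1   → row G = row E − 1·row F = (1, 5, −13)   [check: 5·47 − 13·18 = 1]
  3 = 3·1 + 0   → remainder 0, stop. gcd = 1 (last nonzero row G).
The gcd is 1, so 18 is invertible mod 47. The last nonzero row gives 5·47 − 13·18 = 1, so t = −13. So 18^(−1) ≡ −13 ≡ 34 (mod 47). Verify: 18 · 34 = 612 ≡ 1 (mod 47). ✓

Final answer: 18^(−1) ≡ 34 (mod 47)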